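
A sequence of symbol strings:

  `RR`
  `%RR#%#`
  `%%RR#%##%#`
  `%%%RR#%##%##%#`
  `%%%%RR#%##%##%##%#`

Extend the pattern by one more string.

%%%%%RR#%##%##%##%##%#

s(k+1) = %·s(k)·#%#, so each term gains % as a prefix and #%# as a suffix.
So the next term is %·%%%%RR#%##%##%##%#·#%#.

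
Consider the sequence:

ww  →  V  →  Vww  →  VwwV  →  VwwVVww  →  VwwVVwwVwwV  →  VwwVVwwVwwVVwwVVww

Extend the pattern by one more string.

Each term (from the third on) is the previous term followed by the one before it: term 3 = V·ww = Vww.
So term 8 is VwwVVwwVwwVVwwVVww·VwwVVwwVwwV.

VwwVVwwVwwVVwwVVwwVwwVVwwVwwV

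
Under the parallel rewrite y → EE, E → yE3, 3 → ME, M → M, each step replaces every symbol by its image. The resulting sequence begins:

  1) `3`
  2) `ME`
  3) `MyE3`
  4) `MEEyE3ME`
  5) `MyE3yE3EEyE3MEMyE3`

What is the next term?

MEEyE3MEEEyE3MEyE3yE3EEyE3MEMyE3MEEyE3ME

Replace each of the 18 characters of MyE3yE3EEyE3MEMyE3 in place — M EE yE3 ME EE yE3 ME yE3 yE3 EE yE3 ME M yE3 M EE yE3 ME — and concatenate.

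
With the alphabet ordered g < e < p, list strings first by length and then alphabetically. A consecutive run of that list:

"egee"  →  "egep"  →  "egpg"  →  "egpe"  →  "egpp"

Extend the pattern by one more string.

Treat egpp as a base-3 numeral over the given alphabet and add one, carrying through any trailing p's.

eegg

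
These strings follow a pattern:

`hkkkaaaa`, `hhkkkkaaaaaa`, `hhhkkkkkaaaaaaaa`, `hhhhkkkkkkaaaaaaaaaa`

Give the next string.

Reading off run lengths: h runs 1, 2, 3, 4; k runs 3, 4, 5, 6; a runs 4, 6, 8, 10 — each is linear in n, where the shown terms are n = 2, 3, 4, 5.
At n = 6 the blocks have lengths 5, 7, 12.

hhhhhkkkkkkkaaaaaaaaaaaa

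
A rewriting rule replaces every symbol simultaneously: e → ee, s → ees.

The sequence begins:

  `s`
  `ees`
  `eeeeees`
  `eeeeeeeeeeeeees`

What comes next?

eeeeeeeeeeeeeeeeeeeeeeeeeeeeees

φ(eeeeeeeeeeeeees) expands symbol-by-symbol to ee ee ee ee ee ee ee ee ee ee ee ee ee ee ees; joining the 15 pieces gives the next term.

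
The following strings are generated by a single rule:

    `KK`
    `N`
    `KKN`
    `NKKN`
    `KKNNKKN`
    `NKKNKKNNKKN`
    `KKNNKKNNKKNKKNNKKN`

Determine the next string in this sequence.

Each term (from the third on) is the two preceding terms concatenated in order: term 3 = KK·N = KKN.
Continuing: NKKNKKNNKKN · KKNNKKNNKKNKKNNKKN gives term 8.

NKKNKKNNKKNKKNNKKNNKKNKKNNKKN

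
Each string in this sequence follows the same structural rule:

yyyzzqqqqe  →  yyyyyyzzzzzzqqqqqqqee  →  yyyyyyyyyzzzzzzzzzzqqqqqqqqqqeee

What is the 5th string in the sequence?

yyyyyyyyyyyyyyyzzzzzzzzzzzzzzzzzzqqqqqqqqqqqqqqqqeeeee

Term n consists of 3n y's, followed by 4n-2 z's, followed by 3n+1 q's, followed by n e's (n = 1, 2, …).
Setting n = 5 gives 15, 18, 16, 5 characters in each block.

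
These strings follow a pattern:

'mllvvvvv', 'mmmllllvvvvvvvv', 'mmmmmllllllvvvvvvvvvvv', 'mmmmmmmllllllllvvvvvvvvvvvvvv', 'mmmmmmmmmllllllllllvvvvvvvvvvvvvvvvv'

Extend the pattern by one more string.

The n-th term is 2n-1 m's then 2n l's then 3n+2 v's (n = 1, 2, …).
Setting n = 6 gives 11, 12, 20 characters in each block.

mmmmmmmmmmmllllllllllllvvvvvvvvvvvvvvvvvvvv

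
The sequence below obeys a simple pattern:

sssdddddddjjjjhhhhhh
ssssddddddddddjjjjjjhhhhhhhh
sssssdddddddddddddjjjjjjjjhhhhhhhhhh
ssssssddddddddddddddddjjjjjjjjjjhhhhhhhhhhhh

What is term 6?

Reading off run lengths: s runs 3, 4, 5, 6; d runs 7, 10, 13, 16; j runs 4, 6, 8, 10; h runs 6, 8, 10, 12 — each is linear in n, where the shown terms are n = 2, 3, 4, 5.
At n = 7 the blocks have lengths 8, 22, 14, 16.

ssssssssddddddddddddddddddddddjjjjjjjjjjjjjjhhhhhhhhhhhhhhhh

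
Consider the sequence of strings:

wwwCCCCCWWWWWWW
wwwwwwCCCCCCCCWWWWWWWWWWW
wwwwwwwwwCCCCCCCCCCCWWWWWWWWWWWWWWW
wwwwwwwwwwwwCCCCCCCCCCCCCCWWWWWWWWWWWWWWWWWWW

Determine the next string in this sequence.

Each string has the form w^{3n} C^{3n+2} W^{4n+3} (n = 1, 2, …).
Setting n = 5 gives 15, 17, 23 characters in each block.

wwwwwwwwwwwwwwwCCCCCCCCCCCCCCCCCWWWWWWWWWWWWWWWWWWWWWWW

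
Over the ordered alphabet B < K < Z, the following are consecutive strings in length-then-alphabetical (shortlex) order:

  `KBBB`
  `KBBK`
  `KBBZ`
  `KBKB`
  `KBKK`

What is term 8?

Stepping forward 3 times from KBKK: KBKK → KBKZ → KBZB, then the target.

KBZK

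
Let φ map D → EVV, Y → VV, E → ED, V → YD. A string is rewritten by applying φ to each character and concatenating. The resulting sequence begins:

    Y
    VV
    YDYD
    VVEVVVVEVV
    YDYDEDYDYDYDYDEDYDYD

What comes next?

Applying the rule to each of the 20 symbols of YDYDEDYDYDYDYDEDYDYD gives the pieces VV EVV VV EVV ED EVV VV EVV VV EVV VV EVV VV EVV ED EVV VV EVV VV EVV, which concatenate to the answer.

VVEVVVVEVVEDEVVVVEVVVVEVVVVEVVVVEVVEDEVVVVEVVVVEVV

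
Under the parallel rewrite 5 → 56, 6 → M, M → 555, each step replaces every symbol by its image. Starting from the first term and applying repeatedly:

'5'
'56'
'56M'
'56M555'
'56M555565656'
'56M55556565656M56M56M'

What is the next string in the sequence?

φ(56M55556565656M56M56M) expands symbol-by-symbol to 56 M 555 56 56 56 56 M 56 M 56 M 56 M 555 56 M 555 56 M 555; joining the 21 pieces gives the next term.

56M55556565656M56M56M56M55556M55556M555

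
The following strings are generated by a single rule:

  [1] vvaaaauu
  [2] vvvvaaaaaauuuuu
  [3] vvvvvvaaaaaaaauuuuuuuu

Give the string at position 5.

vvvvvvvvvvaaaaaaaaaaaauuuuuuuuuuuuuu

Each string has the form v^{2n} a^{2n+2} u^{3n-1} (n = 1, 2, …).
At n = 5 the blocks have lengths 10, 12, 14.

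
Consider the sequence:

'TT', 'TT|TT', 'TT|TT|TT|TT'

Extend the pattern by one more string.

Each string is two copies of the previous one joined by '|'.
Doubling TT|TT|TT|TT with '|' between the halves:

TT|TT|TT|TT|TT|TT|TT|TT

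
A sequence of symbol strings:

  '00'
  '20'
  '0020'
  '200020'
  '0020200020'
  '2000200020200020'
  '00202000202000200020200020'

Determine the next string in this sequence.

200020002020002000202000202000200020200020

Each term (from the third on) is the two preceding terms concatenated in order: term 3 = 00·20 = 0020.
Continuing: 2000200020200020 · 00202000202000200020200020 gives term 8.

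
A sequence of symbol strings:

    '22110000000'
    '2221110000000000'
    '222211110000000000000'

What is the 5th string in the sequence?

2222221111110000000000000000000

The n-th term is n 2's then n 1's then 3n+1 0's, where the shown terms are n = 2, 3, 4.
At n = 6 the blocks have lengths 6, 6, 19.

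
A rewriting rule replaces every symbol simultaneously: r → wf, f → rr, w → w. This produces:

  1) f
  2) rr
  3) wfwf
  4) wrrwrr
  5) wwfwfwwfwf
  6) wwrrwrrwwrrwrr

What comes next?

wwwfwfwwfwfwwwfwfwwfwf

Replace each of the 14 characters of wwrrwrrwwrrwrr in place — w w wf wf w wf wf w w wf wf w wf wf — and concatenate.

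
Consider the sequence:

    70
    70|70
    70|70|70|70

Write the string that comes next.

Every step duplicates the string with '|' between the halves.
Doubling 70|70|70|70 with '|' between the halves:

70|70|70|70|70|70|70|70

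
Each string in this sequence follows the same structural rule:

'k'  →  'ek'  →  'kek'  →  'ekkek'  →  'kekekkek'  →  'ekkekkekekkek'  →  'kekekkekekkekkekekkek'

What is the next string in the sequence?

ekkekkekekkekkekekkekekkekkekekkek

From term 3 onward, concatenate the second-to-last term with the last: k·ek = kek, ek·kek = ekkek, …
The next term joins ekkekkekekkek and kekekkekekkekkekekkek.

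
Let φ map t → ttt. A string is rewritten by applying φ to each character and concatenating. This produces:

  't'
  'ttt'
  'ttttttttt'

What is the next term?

ttttttttttttttttttttttttttt

Apply φ to ttttttttt symbol by symbol: t→ttt, t→ttt, t→ttt, t→ttt, t→ttt, t→ttt, t→ttt, t→ttt, t→ttt; joined: ttt ttt ttt ttt ttt ttt ttt ttt ttt.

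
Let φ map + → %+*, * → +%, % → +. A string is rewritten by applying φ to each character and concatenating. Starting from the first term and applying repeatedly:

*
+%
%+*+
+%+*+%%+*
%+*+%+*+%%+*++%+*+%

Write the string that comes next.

+%+*+%%+*+%+*+%%+*++%+*+%%+*%+*+%+*+%%+*+

Applying the rule to each of the 19 symbols of %+*+%+*+%%+*++%+*+% gives the pieces + %+* +% %+* + %+* +% %+* + + %+* +% %+* %+* + %+* +% %+* +, which concatenate to the answer.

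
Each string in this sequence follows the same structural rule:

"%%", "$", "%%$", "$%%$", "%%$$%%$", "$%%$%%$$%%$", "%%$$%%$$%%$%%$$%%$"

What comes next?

$%%$%%$$%%$%%$$%%$$%%$%%$$%%$

Each term (from the third on) is the two preceding terms concatenated in order: term 3 = %%·$ = %%$.
Continuing: $%%$%%$$%%$ · %%$$%%$$%%$%%$$%%$ gives term 8.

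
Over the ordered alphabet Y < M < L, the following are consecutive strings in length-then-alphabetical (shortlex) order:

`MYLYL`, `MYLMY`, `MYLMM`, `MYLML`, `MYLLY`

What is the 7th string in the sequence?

MYLLL

Advancing 2 positions from MYLLY through MYLLY → MYLLM reaches term 7.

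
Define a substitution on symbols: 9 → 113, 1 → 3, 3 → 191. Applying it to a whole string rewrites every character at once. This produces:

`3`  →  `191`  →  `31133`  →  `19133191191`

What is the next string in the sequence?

Rewriting each symbol of 19133191191: 1→3, 9→113, 1→3, 3→191, 3→191, 1→3, 9→113, 1→3, 1→3, 9→113, 1→3, which concatenates to 3 113 3 191 191 3 113 3 3 113 3.

311331911913113331133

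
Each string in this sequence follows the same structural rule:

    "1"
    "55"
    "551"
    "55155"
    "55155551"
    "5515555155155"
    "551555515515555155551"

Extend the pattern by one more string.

5515555155155551555515515555155155

This is a Fibonacci-style word recurrence s(k) = s(k−1)·s(k−2): e.g. 55·1 = 551.
Continuing: 551555515515555155551 · 5515555155155 gives term 8.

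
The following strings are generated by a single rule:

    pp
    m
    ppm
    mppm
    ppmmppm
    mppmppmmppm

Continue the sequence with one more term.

ppmmppmmppmppmmppm

Each term (from the third on) is the two preceding terms concatenated in order: term 3 = pp·m = ppm.
The next term joins ppmmppm and mppmppmmppm.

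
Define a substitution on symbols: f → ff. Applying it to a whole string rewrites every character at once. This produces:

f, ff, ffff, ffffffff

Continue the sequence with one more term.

ffffffffffffffff

Expanding ffffffff: f→ff, f→ff, f→ff, f→ff, f→ff, f→ff, f→ff, f→ff. Concatenated: ff ff ff ff ff ff ff ff.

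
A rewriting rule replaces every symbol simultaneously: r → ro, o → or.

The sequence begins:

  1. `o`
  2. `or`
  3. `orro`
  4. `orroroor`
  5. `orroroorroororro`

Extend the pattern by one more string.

orroroorroororroroororroorroroor

Applying the rule to each of the 16 symbols of orroroorroororro gives the pieces or ro ro or ro or or ro ro or or ro or ro ro or, which concatenate to the answer.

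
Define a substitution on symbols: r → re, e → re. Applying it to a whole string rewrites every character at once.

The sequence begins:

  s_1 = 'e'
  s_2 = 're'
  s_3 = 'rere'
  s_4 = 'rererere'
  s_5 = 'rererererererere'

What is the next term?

rererererererererererererererere

Applying the rule to each of the 16 symbols of rererererererere gives the pieces re re re re re re re re re re re re re re re re, which concatenate to the answer.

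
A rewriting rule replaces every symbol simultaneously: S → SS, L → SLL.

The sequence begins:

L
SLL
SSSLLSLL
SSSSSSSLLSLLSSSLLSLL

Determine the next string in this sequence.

φ(SSSSSSSLLSLLSSSLLSLL) expands symbol-by-symbol to SS SS SS SS SS SS SS SLL SLL SS SLL SLL SS SS SS SLL SLL SS SLL SLL; joining the 20 pieces gives the next term.

SSSSSSSSSSSSSSSLLSLLSSSLLSLLSSSSSSSLLSLLSSSLLSLL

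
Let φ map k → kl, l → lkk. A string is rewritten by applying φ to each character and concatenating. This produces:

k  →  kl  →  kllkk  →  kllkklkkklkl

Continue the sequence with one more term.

Rewriting each symbol of kllkklkkklkl: k→kl, l→lkk, l→lkk, k→kl, k→kl, l→lkk, k→kl, k→kl, k→kl, l→lkk, k→kl, l→lkk, which concatenates to kl lkk lkk kl kl lkk kl kl kl lkk kl lkk.

kllkklkkklkllkkklklkllkkkllkk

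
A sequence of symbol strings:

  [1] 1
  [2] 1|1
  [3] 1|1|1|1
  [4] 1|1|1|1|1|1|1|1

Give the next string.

Each string is two copies of the previous one joined by '|'.
So the next term is two copies of 1|1|1|1|1|1|1|1 with '|' between the halves.

1|1|1|1|1|1|1|1|1|1|1|1|1|1|1|1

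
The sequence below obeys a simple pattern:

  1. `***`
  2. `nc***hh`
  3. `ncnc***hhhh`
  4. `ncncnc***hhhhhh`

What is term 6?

Each term wraps the previous one in nc on the left and hh on the right.
From ncncnc***hhhhhh, 2 further steps: ncncnc***hhhhhh → ncncncnc***hhhhhhhh → (answer).

ncncncncnc***hhhhhhhhhh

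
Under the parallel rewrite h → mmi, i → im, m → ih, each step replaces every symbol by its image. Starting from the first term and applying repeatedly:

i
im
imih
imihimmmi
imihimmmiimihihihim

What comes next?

Replace each of the 19 characters of imihimmmiimihihihim in place — im ih im mmi im ih ih ih im im ih im mmi im mmi im mmi im ih — and concatenate.

imihimmmiimihihihimimihimmmiimmmiimmmiimih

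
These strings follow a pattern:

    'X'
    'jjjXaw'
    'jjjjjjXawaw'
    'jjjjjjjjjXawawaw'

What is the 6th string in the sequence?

jjjjjjjjjjjjjjjXawawawawaw

s(k+1) = jjj·s(k)·aw, so each term gains jjj as a prefix and aw as a suffix.
From jjjjjjjjjXawawaw, 2 further steps: jjjjjjjjjXawawaw → jjjjjjjjjjjjXawawawaw → (answer).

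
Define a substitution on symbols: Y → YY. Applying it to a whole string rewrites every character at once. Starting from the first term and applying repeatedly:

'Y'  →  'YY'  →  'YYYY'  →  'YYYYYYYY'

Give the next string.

Rewriting each symbol of YYYYYYYY: Y→YY, Y→YY, Y→YY, Y→YY, Y→YY, Y→YY, Y→YY, Y→YY, which concatenates to YY YY YY YY YY YY YY YY.

YYYYYYYYYYYYYYYY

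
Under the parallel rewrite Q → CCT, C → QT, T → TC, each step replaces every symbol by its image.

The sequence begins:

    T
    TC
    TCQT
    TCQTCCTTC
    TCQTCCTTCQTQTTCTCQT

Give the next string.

Applying the rule to each of the 19 symbols of TCQTCCTTCQTQTTCTCQT gives the pieces TC QT CCT TC QT QT TC TC QT CCT TC CCT TC TC QT TC QT CCT TC, which concatenate to the answer.

TCQTCCTTCQTQTTCTCQTCCTTCCCTTCTCQTTCQTCCTTC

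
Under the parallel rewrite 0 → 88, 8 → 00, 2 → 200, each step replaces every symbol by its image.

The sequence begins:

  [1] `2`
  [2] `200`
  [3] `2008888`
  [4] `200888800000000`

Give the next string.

Rewriting the 15 symbols of 200888800000000 one by one yields 200 88 88 00 00 00 00 88 88 88 88 88 88 88 88; concatenated:

2008888000000008888888888888888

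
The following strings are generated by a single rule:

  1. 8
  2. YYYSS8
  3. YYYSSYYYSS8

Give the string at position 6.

YYYSSYYYSSYYYSSYYYSSYYYSS8

Each term is the previous one with YYYSS prepended.
From YYYSSYYYSS8, 3 further steps: YYYSSYYYSS8 → YYYSSYYYSSYYYSS8 → YYYSSYYYSSYYYSSYYYSS8 → (answer).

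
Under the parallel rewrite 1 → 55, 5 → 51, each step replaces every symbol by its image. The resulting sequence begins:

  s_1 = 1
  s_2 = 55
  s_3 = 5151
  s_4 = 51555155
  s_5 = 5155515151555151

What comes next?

51555151515551555155515151555155

φ(5155515151555151) expands symbol-by-symbol to 51 55 51 51 51 55 51 55 51 55 51 51 51 55 51 55; joining the 16 pieces gives the next term.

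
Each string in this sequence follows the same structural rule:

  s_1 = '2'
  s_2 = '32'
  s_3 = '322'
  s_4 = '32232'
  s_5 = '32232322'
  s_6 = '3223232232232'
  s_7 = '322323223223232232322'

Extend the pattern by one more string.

This is a Fibonacci-style word recurrence s(k) = s(k−1)·s(k−2): e.g. 32·2 = 322.
The next term joins 322323223223232232322 and 3223232232232.

3223232232232322323223223232232232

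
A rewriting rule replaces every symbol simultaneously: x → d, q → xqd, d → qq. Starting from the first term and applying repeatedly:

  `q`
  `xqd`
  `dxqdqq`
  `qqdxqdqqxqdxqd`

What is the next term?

Rewriting the 14 symbols of qqdxqdqqxqdxqd one by one yields xqd xqd qq d xqd qq xqd xqd d xqd qq d xqd qq; concatenated:

xqdxqdqqdxqdqqxqdxqddxqdqqdxqdqq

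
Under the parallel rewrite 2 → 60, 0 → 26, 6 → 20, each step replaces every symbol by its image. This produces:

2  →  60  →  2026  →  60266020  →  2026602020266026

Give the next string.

60266020202660266026602020266020

Replace each of the 16 characters of 2026602020266026 in place — 60 26 60 20 20 26 60 26 60 26 60 20 20 26 60 20 — and concatenate.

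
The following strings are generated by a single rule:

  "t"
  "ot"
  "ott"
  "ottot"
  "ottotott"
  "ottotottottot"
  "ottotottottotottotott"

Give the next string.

This is a Fibonacci-style word recurrence s(k) = s(k−1)·s(k−2): e.g. ot·t = ott.
The next term joins ottotottottotottotott and ottotottottot.

ottotottottotottotottottotottottot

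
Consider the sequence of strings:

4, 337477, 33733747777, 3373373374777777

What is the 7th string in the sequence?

s(k+1) = 337·s(k)·77, so each term gains 337 as a prefix and 77 as a suffix.
From 3373373374777777, 3 further steps: 3373373374777777 → 337337337337477777777 → 33733733733733747777777777 → (answer).

3373373373373373374777777777777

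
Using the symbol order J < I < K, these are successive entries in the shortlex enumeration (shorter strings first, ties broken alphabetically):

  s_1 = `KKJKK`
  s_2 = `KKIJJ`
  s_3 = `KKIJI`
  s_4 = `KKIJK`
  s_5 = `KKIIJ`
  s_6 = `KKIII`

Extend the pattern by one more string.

KKIIK

The successor of KKIII increments the rightmost position that isn't already K and resets every position after it to J.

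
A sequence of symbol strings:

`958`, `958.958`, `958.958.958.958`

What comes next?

Every step duplicates the string with '.' between the halves.
One more doubling of 958.958.958.958 gives the answer.

958.958.958.958.958.958.958.958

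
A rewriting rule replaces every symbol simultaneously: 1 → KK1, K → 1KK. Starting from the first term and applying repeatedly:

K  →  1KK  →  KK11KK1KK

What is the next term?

Apply φ to KK11KK1KK symbol by symbol: K→1KK, K→1KK, 1→KK1, 1→KK1, K→1KK, K→1KK, 1→KK1, K→1KK, K→1KK; joined: 1KK 1KK KK1 KK1 1KK 1KK KK1 1KK 1KK.

1KK1KKKK1KK11KK1KKKK11KK1KK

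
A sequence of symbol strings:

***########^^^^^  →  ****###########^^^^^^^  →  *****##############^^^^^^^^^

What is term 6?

Reading off run lengths: * runs 3, 4, 5; # runs 8, 11, 14; ^ runs 5, 7, 9 — each is linear in n, where the shown terms are n = 3, 4, 5.
For term 6, n = 8, so the run lengths are 8, 23, 15.

********#######################^^^^^^^^^^^^^^^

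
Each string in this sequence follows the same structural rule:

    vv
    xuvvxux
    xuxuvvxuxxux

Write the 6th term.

Each term wraps the previous one in xu on the left and xux on the right.
From xuxuvvxuxxux, 3 further steps: xuxuvvxuxxux → xuxuxuvvxuxxuxxux → xuxuxuxuvvxuxxuxxuxxux → (answer).

xuxuxuxuxuvvxuxxuxxuxxuxxux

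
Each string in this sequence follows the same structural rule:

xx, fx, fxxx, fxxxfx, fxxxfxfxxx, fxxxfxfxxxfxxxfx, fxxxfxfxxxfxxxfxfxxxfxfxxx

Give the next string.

fxxxfxfxxxfxxxfxfxxxfxfxxxfxxxfxfxxxfxxxfx

From term 3 onward, concatenate the last term with the second-to-last: fx·xx = fxxx, fxxx·fx = fxxxfx, …
The next term joins fxxxfxfxxxfxxxfxfxxxfxfxxx and fxxxfxfxxxfxxxfx.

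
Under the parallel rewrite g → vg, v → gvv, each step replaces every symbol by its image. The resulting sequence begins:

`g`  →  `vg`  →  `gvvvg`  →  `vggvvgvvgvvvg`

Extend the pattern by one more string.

gvvvgvggvvgvvvggvvgvvvggvvgvvgvvvg

Replace each of the 13 characters of vggvvgvvgvvvg in place — gvv vg vg gvv gvv vg gvv gvv vg gvv gvv gvv vg — and concatenate.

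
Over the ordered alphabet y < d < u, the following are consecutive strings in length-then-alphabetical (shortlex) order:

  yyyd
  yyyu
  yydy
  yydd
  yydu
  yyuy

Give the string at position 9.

ydyy

Continuing the enumeration 3 steps past yyuy: yyuy → yyud → yyuu → (answer).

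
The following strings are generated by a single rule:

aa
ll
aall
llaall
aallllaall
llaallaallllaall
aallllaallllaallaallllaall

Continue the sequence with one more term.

llaallaallllaallaallllaallllaallaallllaall

This is a Fibonacci-style word recurrence s(k) = s(k−2)·s(k−1): e.g. aa·ll = aall.
Continuing: llaallaallllaall · aallllaallllaallaallllaall gives term 8.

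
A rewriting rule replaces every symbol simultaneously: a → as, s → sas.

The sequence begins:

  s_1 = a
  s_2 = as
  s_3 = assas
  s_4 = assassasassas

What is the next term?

φ(assassasassas) expands symbol-by-symbol to as sas sas as sas sas as sas as sas sas as sas; joining the 13 pieces gives the next term.

assassasassassasassasassassasassas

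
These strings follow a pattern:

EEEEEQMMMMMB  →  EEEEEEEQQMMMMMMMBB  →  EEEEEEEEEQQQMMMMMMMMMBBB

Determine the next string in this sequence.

Each string has the form E^{2n+1} Q^{n-1} M^{2n+1} B^{n-1}, where the shown terms are n = 2, 3, 4.
At n = 5 the blocks have lengths 11, 4, 11, 4.

EEEEEEEEEEEQQQQMMMMMMMMMMMBBBB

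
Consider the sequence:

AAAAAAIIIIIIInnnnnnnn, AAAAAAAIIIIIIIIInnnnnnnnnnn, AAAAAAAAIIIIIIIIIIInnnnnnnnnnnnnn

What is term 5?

AAAAAAAAAAIIIIIIIIIIIIIIInnnnnnnnnnnnnnnnnnnn

Each string has the form A^{n+3} I^{2n+1} n^{3n-1}, where the shown terms are n = 3, 4, 5.
Setting n = 7 gives 10, 15, 20 characters in each block.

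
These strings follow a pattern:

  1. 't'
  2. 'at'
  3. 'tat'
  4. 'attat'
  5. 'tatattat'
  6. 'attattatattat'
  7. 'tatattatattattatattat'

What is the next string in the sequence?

attattatattattatattatattattatattat

Each term (from the third on) is the two preceding terms concatenated in order: term 3 = t·at = tat.
Continuing: attattatattat · tatattatattattatattat gives term 8.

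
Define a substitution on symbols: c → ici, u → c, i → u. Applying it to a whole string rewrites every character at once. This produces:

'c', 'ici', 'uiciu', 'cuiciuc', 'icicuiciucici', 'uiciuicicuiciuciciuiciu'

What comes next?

Applying the rule to each of the 23 symbols of uiciuicicuiciuciciuiciu gives the pieces c u ici u c u ici u ici c u ici u c ici u ici u c u ici u c, which concatenate to the answer.

cuiciucuiciuicicuiciuciciuiciucuiciuc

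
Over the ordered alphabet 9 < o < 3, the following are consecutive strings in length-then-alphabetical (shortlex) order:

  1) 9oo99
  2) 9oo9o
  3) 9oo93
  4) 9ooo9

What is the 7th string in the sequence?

Advancing 3 positions from 9ooo9 through 9ooo9 → 9oooo → 9ooo3 reaches term 7.

9oo39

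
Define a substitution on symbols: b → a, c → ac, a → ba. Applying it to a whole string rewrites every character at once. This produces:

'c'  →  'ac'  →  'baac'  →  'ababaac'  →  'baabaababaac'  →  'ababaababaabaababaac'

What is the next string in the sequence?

Rewriting the 20 symbols of ababaababaabaababaac one by one yields ba a ba a ba ba a ba a ba ba a ba ba a ba a ba ba ac; concatenated:

baabaababaabaababaababaabaababaac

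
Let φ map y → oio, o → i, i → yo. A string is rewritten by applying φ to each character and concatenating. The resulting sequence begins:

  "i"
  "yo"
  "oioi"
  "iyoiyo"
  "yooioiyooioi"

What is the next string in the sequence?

oioiiyoiyooioiiyoiyo

Rewriting each symbol of yooioiyooioi: y→oio, o→i, o→i, i→yo, o→i, i→yo, y→oio, o→i, o→i, i→yo, o→i, i→yo, which concatenates to oio i i yo i yo oio i i yo i yo.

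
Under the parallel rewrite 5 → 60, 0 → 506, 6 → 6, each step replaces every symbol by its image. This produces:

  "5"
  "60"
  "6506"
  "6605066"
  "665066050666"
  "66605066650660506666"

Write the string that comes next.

Applying the rule to each of the 20 symbols of 66605066650660506666 gives the pieces 6 6 6 506 60 506 6 6 6 60 506 6 6 506 60 506 6 6 6 6, which concatenate to the answer.

666506605066666050666506605066666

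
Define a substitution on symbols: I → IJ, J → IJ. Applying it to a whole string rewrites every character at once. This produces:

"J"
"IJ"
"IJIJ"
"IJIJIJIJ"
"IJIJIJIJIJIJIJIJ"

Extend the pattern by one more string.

φ(IJIJIJIJIJIJIJIJ) expands symbol-by-symbol to IJ IJ IJ IJ IJ IJ IJ IJ IJ IJ IJ IJ IJ IJ IJ IJ; joining the 16 pieces gives the next term.

IJIJIJIJIJIJIJIJIJIJIJIJIJIJIJIJ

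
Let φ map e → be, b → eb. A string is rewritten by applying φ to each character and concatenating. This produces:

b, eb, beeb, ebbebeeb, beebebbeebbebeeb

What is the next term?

ebbebeebbeebebbebeebebbeebbebeeb

Replace each of the 16 characters of beebebbeebbebeeb in place — eb be be eb be eb eb be be eb eb be eb be be eb — and concatenate.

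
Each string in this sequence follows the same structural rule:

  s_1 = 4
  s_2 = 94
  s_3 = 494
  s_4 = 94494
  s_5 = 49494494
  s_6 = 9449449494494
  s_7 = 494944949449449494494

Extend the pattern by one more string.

From term 3 onward, concatenate the second-to-last term with the last: 4·94 = 494, 94·494 = 94494, …
Continuing: 9449449494494 · 494944949449449494494 gives term 8.

9449449494494494944949449449494494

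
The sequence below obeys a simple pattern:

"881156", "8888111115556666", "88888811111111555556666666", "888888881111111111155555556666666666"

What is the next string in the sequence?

8888888888111111111111115555555556666666666666

Reading off run lengths: 8 runs 2, 4, 6, 8; 1 runs 2, 5, 8, 11; 5 runs 1, 3, 5, 7; 6 runs 1, 4, 7, 10 — each is linear in n (n = 1, 2, …).
At n = 5 the blocks have lengths 10, 14, 9, 13.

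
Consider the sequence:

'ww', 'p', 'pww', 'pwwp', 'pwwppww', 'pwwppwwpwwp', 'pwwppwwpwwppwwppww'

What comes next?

pwwppwwpwwppwwppwwpwwppwwpwwp

From term 3 onward, concatenate the last term with the second-to-last: p·ww = pww, pww·p = pwwp, …
The next term joins pwwppwwpwwppwwppww and pwwppwwpwwp.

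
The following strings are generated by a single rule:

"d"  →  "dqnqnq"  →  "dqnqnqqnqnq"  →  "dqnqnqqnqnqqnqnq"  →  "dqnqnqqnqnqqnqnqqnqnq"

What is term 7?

Every step adds qnqnq to the end: s(k+1) = s(k)·qnqnq.
From dqnqnqqnqnqqnqnqqnqnq, 2 further steps: dqnqnqqnqnqqnqnqqnqnq → dqnqnqqnqnqqnqnqqnqnqqnqnq → (answer).

dqnqnqqnqnqqnqnqqnqnqqnqnqqnqnq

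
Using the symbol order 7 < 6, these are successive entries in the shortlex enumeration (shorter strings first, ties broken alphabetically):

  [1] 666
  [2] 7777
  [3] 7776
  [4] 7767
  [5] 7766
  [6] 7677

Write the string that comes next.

The successor of 7677 increments the rightmost position that isn't already 6 and resets every position after it to 7.

7676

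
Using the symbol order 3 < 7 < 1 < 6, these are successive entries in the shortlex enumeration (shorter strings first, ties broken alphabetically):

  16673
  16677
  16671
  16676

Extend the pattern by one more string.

Treat 16676 as a base-4 numeral over the given alphabet and add one, carrying through any trailing 6's.

16613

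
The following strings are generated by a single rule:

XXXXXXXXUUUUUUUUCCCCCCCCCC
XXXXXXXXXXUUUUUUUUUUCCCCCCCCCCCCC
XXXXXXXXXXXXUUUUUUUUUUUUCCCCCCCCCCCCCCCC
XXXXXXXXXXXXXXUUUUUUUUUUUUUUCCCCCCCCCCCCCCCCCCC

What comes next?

Reading off run lengths: X runs 8, 10, 12, 14; U runs 8, 10, 12, 14; C runs 10, 13, 16, 19 — each is linear in n, where the shown terms are n = 3, 4, 5, 6.
For the next term, n = 7, so the run lengths are 16, 16, 22.

XXXXXXXXXXXXXXXXUUUUUUUUUUUUUUUUCCCCCCCCCCCCCCCCCCCCCC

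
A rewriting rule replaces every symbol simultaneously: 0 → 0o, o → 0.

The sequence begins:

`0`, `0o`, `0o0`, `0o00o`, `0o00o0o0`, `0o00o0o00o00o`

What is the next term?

0o00o0o00o00o0o00o0o0

Applying the rule to each of the 13 symbols of 0o00o0o00o00o gives the pieces 0o 0 0o 0o 0 0o 0 0o 0o 0 0o 0o 0, which concatenate to the answer.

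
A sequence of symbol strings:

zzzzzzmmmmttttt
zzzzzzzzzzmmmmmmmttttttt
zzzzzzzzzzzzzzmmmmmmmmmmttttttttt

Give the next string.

zzzzzzzzzzzzzzzzzzmmmmmmmmmmmmmttttttttttt

The n-th term is 4n+2 z's then 3n+1 m's then 2n+3 t's (n = 1, 2, …).
At n = 4 the blocks have lengths 18, 13, 11.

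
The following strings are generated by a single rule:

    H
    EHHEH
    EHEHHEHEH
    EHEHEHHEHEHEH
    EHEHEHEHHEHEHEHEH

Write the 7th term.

EHEHEHEHEHEHHEHEHEHEHEHEH

s(k+1) = EH·s(k)·EH, so each term gains EH as a prefix and EH as a suffix.
From EHEHEHEHHEHEHEHEH, 2 further steps: EHEHEHEHHEHEHEHEH → EHEHEHEHEHHEHEHEHEHEH → (answer).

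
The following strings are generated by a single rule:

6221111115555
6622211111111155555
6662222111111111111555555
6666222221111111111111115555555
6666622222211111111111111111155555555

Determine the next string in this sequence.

6666662222222111111111111111111111555555555

Term n consists of n-1 6's, followed by n 2's, followed by 3n 1's, followed by n+2 5's, where the shown terms are n = 2, 3, 4, 5, 6.
At n = 7 the blocks have lengths 6, 7, 21, 9.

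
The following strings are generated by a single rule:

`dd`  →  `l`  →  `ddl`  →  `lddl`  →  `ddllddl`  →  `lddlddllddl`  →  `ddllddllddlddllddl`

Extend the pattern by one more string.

lddlddllddlddllddllddlddllddl

From term 3 onward, concatenate the second-to-last term with the last: dd·l = ddl, l·ddl = lddl, …
The next term joins lddlddllddl and ddllddllddlddllddl.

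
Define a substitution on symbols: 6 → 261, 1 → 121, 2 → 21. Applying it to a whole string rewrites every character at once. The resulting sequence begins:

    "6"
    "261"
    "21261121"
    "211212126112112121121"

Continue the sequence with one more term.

2112112121121211212126112112121121121211212112112121121

φ(211212126112112121121) expands symbol-by-symbol to 21 121 121 21 121 21 121 21 261 121 121 21 121 121 21 121 21 121 121 21 121; joining the 21 pieces gives the next term.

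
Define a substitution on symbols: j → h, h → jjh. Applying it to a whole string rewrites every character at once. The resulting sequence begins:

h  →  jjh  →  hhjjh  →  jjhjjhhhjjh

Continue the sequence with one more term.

Expanding jjhjjhhhjjh: j→h, j→h, h→jjh, j→h, j→h, h→jjh, h→jjh, h→jjh, j→h, j→h, h→jjh. Concatenated: h h jjh h h jjh jjh jjh h h jjh.

hhjjhhhjjhjjhjjhhhjjh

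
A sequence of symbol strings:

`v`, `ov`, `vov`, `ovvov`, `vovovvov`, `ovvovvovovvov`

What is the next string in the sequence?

From term 3 onward, concatenate the second-to-last term with the last: v·ov = vov, ov·vov = ovvov, …
So term 7 is vovovvov·ovvovvovovvov.

vovovvovovvovvovovvov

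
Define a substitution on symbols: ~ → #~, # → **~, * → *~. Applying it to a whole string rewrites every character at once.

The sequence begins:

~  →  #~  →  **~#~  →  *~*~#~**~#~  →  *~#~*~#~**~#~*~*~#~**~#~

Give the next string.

*~#~**~#~*~#~**~#~*~*~#~**~#~*~#~*~#~**~#~*~*~#~**~#~

Replace each of the 24 characters of *~#~*~#~**~#~*~*~#~**~#~ in place — *~ #~ **~ #~ *~ #~ **~ #~ *~ *~ #~ **~ #~ *~ #~ *~ #~ **~ #~ *~ *~ #~ **~ #~ — and concatenate.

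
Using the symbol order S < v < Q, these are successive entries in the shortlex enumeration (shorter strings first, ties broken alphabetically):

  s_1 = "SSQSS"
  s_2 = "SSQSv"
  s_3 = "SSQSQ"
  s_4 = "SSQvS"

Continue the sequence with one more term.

SSQvv

Treat SSQvS as a base-3 numeral over the given alphabet and add one, carrying through any trailing Q's.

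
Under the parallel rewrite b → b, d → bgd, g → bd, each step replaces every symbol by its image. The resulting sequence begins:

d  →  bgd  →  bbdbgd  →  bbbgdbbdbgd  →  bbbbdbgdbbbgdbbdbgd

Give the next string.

φ(bbbbdbgdbbbgdbbdbgd) expands symbol-by-symbol to b b b b bgd b bd bgd b b b bd bgd b b bgd b bd bgd; joining the 19 pieces gives the next term.

bbbbbgdbbdbgdbbbbdbgdbbbgdbbdbgd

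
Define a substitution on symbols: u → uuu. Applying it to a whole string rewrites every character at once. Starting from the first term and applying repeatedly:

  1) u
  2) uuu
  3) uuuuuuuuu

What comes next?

uuuuuuuuuuuuuuuuuuuuuuuuuuu

Expanding uuuuuuuuu: u→uuu, u→uuu, u→uuu, u→uuu, u→uuu, u→uuu, u→uuu, u→uuu, u→uuu. Concatenated: uuu uuu uuu uuu uuu uuu uuu uuu uuu.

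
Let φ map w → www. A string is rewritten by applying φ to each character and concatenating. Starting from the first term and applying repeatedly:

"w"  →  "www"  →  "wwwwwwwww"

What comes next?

wwwwwwwwwwwwwwwwwwwwwwwwwww

Apply φ to wwwwwwwww symbol by symbol: w→www, w→www, w→www, w→www, w→www, w→www, w→www, w→www, w→www; joined: www www www www www www www www www.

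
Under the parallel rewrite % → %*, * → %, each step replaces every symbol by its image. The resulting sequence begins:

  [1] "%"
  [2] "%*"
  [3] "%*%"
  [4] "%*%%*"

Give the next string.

Rewriting each symbol of %*%%*: %→%*, *→%, %→%*, %→%*, *→%, which concatenates to %* % %* %* %.

%*%%*%*%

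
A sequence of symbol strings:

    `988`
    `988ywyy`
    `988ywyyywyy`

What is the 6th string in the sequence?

The strings grow by a fixed suffix ywyy each time.
From 988ywyyywyy, 3 further steps: 988ywyyywyy → 988ywyyywyyywyy → 988ywyyywyyywyyywyy → (answer).

988ywyyywyyywyyywyyywyy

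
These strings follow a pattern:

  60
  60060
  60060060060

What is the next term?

60060060060060060060060

Each string is two copies of the previous one joined by '0'.
One more doubling of 60060060060 gives the answer.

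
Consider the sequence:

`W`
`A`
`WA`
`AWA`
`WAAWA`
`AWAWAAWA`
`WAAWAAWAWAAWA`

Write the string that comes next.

From term 3 onward, concatenate the second-to-last term with the last: W·A = WA, A·WA = AWA, …
So term 8 is AWAWAAWA·WAAWAAWAWAAWA.

AWAWAAWAWAAWAAWAWAAWA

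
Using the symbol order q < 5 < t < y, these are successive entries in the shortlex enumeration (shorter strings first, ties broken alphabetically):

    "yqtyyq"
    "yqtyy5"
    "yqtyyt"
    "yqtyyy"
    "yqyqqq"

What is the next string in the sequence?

yqyqq5

Treat yqyqqq as a base-4 numeral over the given alphabet and add one, carrying through any trailing y's.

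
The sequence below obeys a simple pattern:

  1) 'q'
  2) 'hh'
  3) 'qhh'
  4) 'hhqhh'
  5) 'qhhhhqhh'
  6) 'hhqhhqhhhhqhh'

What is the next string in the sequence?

This is a Fibonacci-style word recurrence s(k) = s(k−2)·s(k−1): e.g. q·hh = qhh.
So term 7 is qhhhhqhh·hhqhhqhhhhqhh.

qhhhhqhhhhqhhqhhhhqhh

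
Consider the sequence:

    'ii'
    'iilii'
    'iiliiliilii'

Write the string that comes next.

s(k+1) = s(k)·l·s(k) — each term doubles the last with 'l' between the halves.
One more doubling of iiliiliilii gives the answer.

iiliiliiliiliiliiliilii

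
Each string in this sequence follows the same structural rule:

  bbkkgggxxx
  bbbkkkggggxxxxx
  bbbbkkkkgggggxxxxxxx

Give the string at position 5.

bbbbbbkkkkkkgggggggxxxxxxxxxxx

Each string has the form b^{n+1} k^{n+1} g^{n+2} x^{2n+1} (n = 1, 2, …).
For term 5, n = 5, so the run lengths are 6, 6, 7, 11.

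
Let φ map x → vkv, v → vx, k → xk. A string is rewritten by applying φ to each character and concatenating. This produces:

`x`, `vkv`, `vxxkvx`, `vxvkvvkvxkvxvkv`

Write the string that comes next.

Rewriting the 15 symbols of vxvkvvkvxkvxvkv one by one yields vx vkv vx xk vx vx xk vx vkv xk vx vkv vx xk vx; concatenated:

vxvkvvxxkvxvxxkvxvkvxkvxvkvvxxkvx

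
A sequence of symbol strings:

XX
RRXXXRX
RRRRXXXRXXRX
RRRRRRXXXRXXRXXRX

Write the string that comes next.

RRRRRRRRXXXRXXRXXRXXRX

Every step adds RR to the front and XRX to the end of the previous string.
So the next term is RR·RRRRRRXXXRXXRXXRX·XRX.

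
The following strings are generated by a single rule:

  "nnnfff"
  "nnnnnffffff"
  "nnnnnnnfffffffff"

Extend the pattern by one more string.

Term n consists of 2n+1 n's, followed by 3n f's (n = 1, 2, …).
For the next term, n = 4, so the run lengths are 9, 12.

nnnnnnnnnffffffffffff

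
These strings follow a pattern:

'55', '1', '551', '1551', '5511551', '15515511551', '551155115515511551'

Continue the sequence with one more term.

From term 3 onward, concatenate the second-to-last term with the last: 55·1 = 551, 1·551 = 1551, …
So term 8 is 15515511551·551155115515511551.

15515511551551155115515511551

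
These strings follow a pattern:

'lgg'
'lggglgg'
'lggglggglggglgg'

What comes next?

Every step duplicates the string with 'g' between the halves.
One more doubling of lggglggglggglgg gives the answer.

lggglggglggglggglggglggglggglgg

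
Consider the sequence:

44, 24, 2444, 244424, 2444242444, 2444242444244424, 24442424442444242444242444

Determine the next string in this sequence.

244424244424442424442424442444242444244424

From term 3 onward, concatenate the last term with the second-to-last: 24·44 = 2444, 2444·24 = 244424, …
So term 8 is 24442424442444242444242444·2444242444244424.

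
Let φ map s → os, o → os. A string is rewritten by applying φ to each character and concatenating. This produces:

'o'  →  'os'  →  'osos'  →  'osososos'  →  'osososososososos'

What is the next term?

Applying the rule to each of the 16 symbols of osososososososos gives the pieces os os os os os os os os os os os os os os os os, which concatenate to the answer.

osososososososososososososososos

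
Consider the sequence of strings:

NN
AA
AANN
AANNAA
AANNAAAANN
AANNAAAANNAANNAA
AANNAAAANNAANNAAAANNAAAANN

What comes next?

AANNAAAANNAANNAAAANNAAAANNAANNAAAANNAANNAA

From term 3 onward, concatenate the last term with the second-to-last: AA·NN = AANN, AANN·AA = AANNAA, …
So term 8 is AANNAAAANNAANNAAAANNAAAANN·AANNAAAANNAANNAA.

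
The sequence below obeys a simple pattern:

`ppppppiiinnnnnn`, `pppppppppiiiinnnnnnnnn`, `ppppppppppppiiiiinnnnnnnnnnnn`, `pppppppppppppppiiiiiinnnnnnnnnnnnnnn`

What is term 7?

Each string has the form p^{3n} i^{n+1} n^{3n}, where the shown terms are n = 2, 3, 4, 5.
Setting n = 8 gives 24, 9, 24 characters in each block.

ppppppppppppppppppppppppiiiiiiiiinnnnnnnnnnnnnnnnnnnnnnnn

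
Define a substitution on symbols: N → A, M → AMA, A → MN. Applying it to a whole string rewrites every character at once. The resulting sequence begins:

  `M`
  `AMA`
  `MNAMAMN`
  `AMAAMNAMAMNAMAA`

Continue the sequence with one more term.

φ(AMAAMNAMAMNAMAA) expands symbol-by-symbol to MN AMA MN MN AMA A MN AMA MN AMA A MN AMA MN MN; joining the 15 pieces gives the next term.

MNAMAMNMNAMAAMNAMAMNAMAAMNAMAMNMN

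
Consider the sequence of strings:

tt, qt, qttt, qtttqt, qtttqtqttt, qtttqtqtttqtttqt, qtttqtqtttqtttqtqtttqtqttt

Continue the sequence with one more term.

qtttqtqtttqtttqtqtttqtqtttqtttqtqtttqtttqt

From term 3 onward, concatenate the last term with the second-to-last: qt·tt = qttt, qttt·qt = qtttqt, …
The next term joins qtttqtqtttqtttqtqtttqtqttt and qtttqtqtttqtttqt.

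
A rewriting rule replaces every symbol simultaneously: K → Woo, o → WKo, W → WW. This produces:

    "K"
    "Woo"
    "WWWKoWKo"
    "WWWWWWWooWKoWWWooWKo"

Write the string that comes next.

WWWWWWWWWWWWWWWKoWKoWWWooWKoWWWWWWWKoWKoWWWooWKo

Replace each of the 20 characters of WWWWWWWooWKoWWWooWKo in place — WW WW WW WW WW WW WW WKo WKo WW Woo WKo WW WW WW WKo WKo WW Woo WKo — and concatenate.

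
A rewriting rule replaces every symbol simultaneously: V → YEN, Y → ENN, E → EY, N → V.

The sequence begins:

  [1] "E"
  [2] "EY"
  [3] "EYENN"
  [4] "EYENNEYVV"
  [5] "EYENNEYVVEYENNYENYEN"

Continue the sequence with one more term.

EYENNEYVVEYENNYENYENEYENNEYVVENNEYVENNEYV

φ(EYENNEYVVEYENNYENYEN) expands symbol-by-symbol to EY ENN EY V V EY ENN YEN YEN EY ENN EY V V ENN EY V ENN EY V; joining the 20 pieces gives the next term.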